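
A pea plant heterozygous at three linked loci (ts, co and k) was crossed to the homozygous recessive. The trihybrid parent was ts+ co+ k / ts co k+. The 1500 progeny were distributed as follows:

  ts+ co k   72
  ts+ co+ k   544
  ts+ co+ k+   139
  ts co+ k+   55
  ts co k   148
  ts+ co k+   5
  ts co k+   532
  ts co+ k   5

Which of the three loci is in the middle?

ts

The two rarest classes, ts co+ k and ts+ co k+, are the double crossovers. Comparing them with the parentals, only the ts allele has switched, so ts is the middle locus and the order is co – ts – k.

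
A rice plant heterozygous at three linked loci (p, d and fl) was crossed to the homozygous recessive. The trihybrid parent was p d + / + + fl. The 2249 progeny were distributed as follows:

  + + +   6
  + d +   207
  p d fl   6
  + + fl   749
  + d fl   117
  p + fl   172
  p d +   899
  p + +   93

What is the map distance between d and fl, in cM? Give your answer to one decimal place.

The two rarest classes, p d fl and + + +, are the double crossovers. Comparing them with the parentals, only the fl allele has switched, so fl is the middle locus and the order is p – fl – d.
Crossovers in the fl–d interval produce the single-crossover classes p + + and + d fl (93 + 117 = 210) plus the double crossovers (12).
RF(fl–d) = (210 + 12) / 2249 = 222/2249 = 0.0987 → 9.9 cM.

9.9 cM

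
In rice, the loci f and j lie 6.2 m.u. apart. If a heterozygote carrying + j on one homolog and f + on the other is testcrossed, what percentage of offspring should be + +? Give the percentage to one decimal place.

A map distance of 6.2 m.u. corresponds to a recombination frequency of 0.062.
The F1 is + j / f +, so + + is a recombinant gamete class with expected frequency r/2 = 0.062/2 = 0.0310.
That is 0.0310 = 3.1% of the progeny.

3.1%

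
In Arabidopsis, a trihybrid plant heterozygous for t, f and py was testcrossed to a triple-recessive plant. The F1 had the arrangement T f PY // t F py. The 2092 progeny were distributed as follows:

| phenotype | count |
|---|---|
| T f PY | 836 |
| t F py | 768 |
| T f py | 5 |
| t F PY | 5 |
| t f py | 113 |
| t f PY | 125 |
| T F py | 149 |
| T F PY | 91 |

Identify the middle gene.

The two rarest classes, T f py and t F PY, are the double crossovers. Comparing them with the parentals, only the py allele has switched, so py is the middle locus and the order is t – py – f.

py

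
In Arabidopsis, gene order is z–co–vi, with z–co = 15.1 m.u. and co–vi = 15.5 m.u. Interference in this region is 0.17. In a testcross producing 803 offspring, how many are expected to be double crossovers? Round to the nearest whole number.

Map distances give recombination frequencies of 0.151 and 0.155 for the two intervals.
With interference 0.17 (so coincidence = 0.83), expected double-crossover frequency = 0.151 × 0.155 × 0.83 = 0.01943.
Expected number = 0.01943 × 803 = 15.60 ≈ 16.

16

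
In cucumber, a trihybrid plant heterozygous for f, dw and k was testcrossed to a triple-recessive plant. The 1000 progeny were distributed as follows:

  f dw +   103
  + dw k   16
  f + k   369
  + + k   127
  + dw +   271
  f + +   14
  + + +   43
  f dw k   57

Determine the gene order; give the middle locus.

The two most frequent reciprocal classes, f + k and + dw +, are the parental types, so the F1 was f + k / + dw +.
The two rarest classes, f + + and + dw k, are the double crossovers. Comparing them with the parentals, only the k allele has switched, so k is the middle locus and the order is dw – k – f.

k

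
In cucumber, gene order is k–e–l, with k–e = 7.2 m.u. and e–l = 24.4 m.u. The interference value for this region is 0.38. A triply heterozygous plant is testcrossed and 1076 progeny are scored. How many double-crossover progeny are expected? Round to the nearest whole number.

Map distances give recombination frequencies of 0.072 and 0.244 for the two intervals.
With interference 0.38 (so coincidence = 0.62), expected double-crossover frequency = 0.072 × 0.244 × 0.62 = 0.01089.
Expected number = 0.01089 × 1076 = 11.72 ≈ 12.

12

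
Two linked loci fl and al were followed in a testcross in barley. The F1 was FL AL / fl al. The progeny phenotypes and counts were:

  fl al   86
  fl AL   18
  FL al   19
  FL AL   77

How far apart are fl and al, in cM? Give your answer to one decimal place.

18.5 cM

The recombinant classes are FL al and fl AL: 19 + 18 = 37.
Recombination frequency = 37/200 = 0.1850 ≈ 18.5%, i.e. 18.5 cM.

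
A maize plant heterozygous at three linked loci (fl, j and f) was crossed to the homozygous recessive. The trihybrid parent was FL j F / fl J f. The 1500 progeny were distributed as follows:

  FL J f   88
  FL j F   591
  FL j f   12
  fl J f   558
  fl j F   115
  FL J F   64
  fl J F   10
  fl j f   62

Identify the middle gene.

f

The two rarest classes, FL j f and fl J F, are the double crossovers. Comparing them with the parentals, only the f allele has switched, so f is the middle locus and the order is j – f – fl.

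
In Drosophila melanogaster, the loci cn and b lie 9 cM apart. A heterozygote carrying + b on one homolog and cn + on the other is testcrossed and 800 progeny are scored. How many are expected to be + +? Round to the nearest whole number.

36

A map distance of 9 cM corresponds to a recombination frequency of 0.090.
The F1 is + b / cn +, so + + is a recombinant gamete class with expected frequency r/2 = 0.090/2 = 0.0450.
Expected number = 0.0450 × 800 = 36.00 ≈ 36.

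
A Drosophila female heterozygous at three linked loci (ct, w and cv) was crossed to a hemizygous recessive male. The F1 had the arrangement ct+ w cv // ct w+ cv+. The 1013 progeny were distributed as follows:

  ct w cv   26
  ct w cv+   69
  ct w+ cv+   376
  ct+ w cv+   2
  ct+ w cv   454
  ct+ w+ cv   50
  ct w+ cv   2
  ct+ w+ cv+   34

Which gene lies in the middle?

cv

The two rarest classes, ct+ w cv+ and ct w+ cv, are the double crossovers. Comparing them with the parentals, only the cv allele has switched, so cv is the middle locus and the order is ct – cv – w.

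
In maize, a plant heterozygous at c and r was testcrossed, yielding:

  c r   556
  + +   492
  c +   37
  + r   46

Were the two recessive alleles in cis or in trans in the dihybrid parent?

The two most frequent classes are + + (492) and c r (556); these are the parental (non-recombinant) types.
So the F1 carried + + on one chromosome and c r on the other — the recessive alleles are on the same chromosome (cis / coupling).

cis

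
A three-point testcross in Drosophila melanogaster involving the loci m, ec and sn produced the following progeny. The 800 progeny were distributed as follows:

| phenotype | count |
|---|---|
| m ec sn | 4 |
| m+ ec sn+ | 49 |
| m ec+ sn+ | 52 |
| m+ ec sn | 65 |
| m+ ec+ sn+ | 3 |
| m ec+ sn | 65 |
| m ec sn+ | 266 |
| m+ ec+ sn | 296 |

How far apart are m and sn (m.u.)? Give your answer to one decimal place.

15.1 m.u.

The two most frequent reciprocal classes, m ec sn+ and m+ ec+ sn, are the parental types, so the F1 was m ec sn+ / m+ ec+ sn.
The two rarest classes, m ec sn and m+ ec+ sn+, are the double crossovers. Comparing them with the parentals, only the sn allele has switched, so sn is the middle locus and the order is ec – sn – m.
Crossovers in the sn–m interval produce the single-crossover classes m+ ec sn+ and m ec+ sn (49 + 65 = 114) plus the double crossovers (7).
RF(sn–m) = (114 + 7) / 800 = 121/800 = 0.1512 → 15.1 m.u.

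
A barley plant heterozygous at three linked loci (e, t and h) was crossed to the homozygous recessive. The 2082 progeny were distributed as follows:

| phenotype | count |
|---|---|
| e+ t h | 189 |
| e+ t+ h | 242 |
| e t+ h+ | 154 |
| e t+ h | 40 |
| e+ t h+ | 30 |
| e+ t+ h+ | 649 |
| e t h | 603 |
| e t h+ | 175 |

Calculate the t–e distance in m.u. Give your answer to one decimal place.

The two most frequent reciprocal classes, e+ t+ h+ and e t h, are the parental types, so the F1 was e+ t+ h+ / e t h.
The two rarest classes, e+ t h+ and e t+ h, are the double crossovers. Comparing them with the parentals, only the t allele has switched, so t is the middle locus and the order is e – t – h.
Crossovers in the e–t interval produce the single-crossover classes e t+ h+ and e+ t h (154 + 189 = 343) plus the double crossovers (70).
RF(e–t) = (343 + 70) / 2082 = 413/2082 = 0.1984 → 19.8 m.u.

19.8 m.u.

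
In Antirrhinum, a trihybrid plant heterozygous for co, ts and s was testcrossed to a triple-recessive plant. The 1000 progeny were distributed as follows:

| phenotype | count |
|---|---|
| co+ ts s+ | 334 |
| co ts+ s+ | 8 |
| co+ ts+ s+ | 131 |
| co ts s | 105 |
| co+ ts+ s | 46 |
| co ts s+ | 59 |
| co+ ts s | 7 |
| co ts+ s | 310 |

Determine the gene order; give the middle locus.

The two most frequent reciprocal classes, co+ ts s+ and co ts+ s, are the parental types, so the F1 was co+ ts s+ / co ts+ s.
The two rarest classes, co+ ts s and co ts+ s+, are the double crossovers. Comparing them with the parentals, only the s allele has switched, so s is the middle locus and the order is ts – s – co.

s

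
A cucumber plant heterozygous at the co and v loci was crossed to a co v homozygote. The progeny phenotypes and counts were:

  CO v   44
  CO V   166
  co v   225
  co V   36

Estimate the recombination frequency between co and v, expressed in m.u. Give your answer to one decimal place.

The two most frequent classes, CO V (166) and co v (225), are the parental types, so the F1 was CO V / co v.
The recombinant classes are CO v and co V: 44 + 36 = 80.
Recombination frequency = 80/471 = 0.1699 ≈ 17.0%, i.e. 17.0 m.u.

17.0 m.u.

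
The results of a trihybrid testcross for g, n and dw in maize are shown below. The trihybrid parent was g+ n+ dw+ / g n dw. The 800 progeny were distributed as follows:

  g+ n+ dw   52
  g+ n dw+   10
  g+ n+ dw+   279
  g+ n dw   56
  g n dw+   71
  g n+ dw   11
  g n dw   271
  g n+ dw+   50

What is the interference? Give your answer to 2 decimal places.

0.08

The two rarest classes, g+ n dw+ and g n+ dw, are the double crossovers. Comparing them with the parentals, only the n allele has switched, so n is the middle locus and the order is g – n – dw.
g–n: (106 + 21)/800 = 0.1588; n–dw: (123 + 21)/800 = 0.1800.
Expected DCO frequency = 0.1588 × 0.1800 ≈ 0.02858; observed = 21/800 ≈ 0.02625.
Coefficient of coincidence = 0.02625/0.02858 ≈ 0.92; interference = 1 − 0.92 = 0.08.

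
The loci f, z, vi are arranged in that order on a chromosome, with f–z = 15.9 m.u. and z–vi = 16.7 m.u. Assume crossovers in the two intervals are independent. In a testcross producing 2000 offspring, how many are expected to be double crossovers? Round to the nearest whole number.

Map distances give recombination frequencies of 0.159 and 0.167 for the two intervals.
With no interference, expected double-crossover frequency = 0.159 × 0.167 = 0.02655.
Expected number = 0.02655 × 2000 = 53.11 ≈ 53.

53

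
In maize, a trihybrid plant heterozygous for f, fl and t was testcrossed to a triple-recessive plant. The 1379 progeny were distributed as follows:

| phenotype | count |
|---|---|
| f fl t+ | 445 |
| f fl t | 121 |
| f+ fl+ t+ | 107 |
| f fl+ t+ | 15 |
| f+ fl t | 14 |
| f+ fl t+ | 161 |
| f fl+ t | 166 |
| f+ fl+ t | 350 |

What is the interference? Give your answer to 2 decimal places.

0.56

The two most frequent reciprocal classes, f+ fl+ t and f fl t+, are the parental types, so the F1 was f+ fl+ t / f fl t+.
The two rarest classes, f+ fl t and f fl+ t+, are the double crossovers. Comparing them with the parentals, only the fl allele has switched, so fl is the middle locus and the order is t – fl – f.
t–fl: (228 + 29)/1379 = 0.1864; fl–f: (327 + 29)/1379 = 0.2582.
Expected DCO frequency = 0.1864 × 0.2582 ≈ 0.04813; observed = 29/1379 ≈ 0.02103.
Coefficient of coincidence = 0.02103/0.04813 ≈ 0.44; interference = 1 − 0.44 = 0.56.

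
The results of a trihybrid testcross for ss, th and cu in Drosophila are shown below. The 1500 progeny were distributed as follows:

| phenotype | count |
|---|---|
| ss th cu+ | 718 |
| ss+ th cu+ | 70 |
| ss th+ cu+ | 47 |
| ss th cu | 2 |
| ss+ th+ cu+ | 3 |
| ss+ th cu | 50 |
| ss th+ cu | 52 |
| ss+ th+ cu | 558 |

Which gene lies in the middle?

cu

The two most frequent reciprocal classes, ss th cu+ and ss+ th+ cu, are the parental types, so the F1 was ss th cu+ / ss+ th+ cu.
The two rarest classes, ss th cu and ss+ th+ cu+, are the double crossovers. Comparing them with the parentals, only the cu allele has switched, so cu is the middle locus and the order is th – cu – ss.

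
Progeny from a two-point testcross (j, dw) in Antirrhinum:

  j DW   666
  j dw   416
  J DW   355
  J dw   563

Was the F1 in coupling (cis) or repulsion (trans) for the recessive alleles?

trans

The two most frequent classes are J dw (563) and j DW (666); these are the parental (non-recombinant) types.
So the F1 carried J dw on one chromosome and j DW on the other — the recessive alleles are on opposite chromosomes (trans / repulsion).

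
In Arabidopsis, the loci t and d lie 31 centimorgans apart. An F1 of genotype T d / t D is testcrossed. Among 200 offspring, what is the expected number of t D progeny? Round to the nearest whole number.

69

A map distance of 31 centimorgans corresponds to a recombination frequency of 0.310.
The F1 is T d / t D, so t D is a parental gamete class with expected frequency (1 − r)/2 = 0.690/2 = 0.3450.
Expected number = 0.3450 × 200 = 69.00 ≈ 69.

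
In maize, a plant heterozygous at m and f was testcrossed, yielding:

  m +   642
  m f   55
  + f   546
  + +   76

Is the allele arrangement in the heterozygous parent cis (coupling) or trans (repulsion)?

trans

The two most frequent classes are + f (546) and m + (642); these are the parental (non-recombinant) types.
So the F1 carried + f on one chromosome and m + on the other — the recessive alleles are on opposite chromosomes (trans / repulsion).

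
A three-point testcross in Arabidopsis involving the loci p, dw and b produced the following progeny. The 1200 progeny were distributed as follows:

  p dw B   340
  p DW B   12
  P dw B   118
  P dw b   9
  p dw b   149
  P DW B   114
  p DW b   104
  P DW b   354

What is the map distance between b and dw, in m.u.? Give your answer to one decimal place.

The two most frequent reciprocal classes, P DW b and p dw B, are the parental types, so the F1 was P DW b / p dw B.
The two rarest classes, P dw b and p DW B, are the double crossovers. Comparing them with the parentals, only the dw allele has switched, so dw is the middle locus and the order is p – dw – b.
Crossovers in the dw–b interval produce the single-crossover classes P DW B and p dw b (114 + 149 = 263) plus the double crossovers (21).
RF(dw–b) = (263 + 21) / 1200 = 284/1200 = 0.2367 → 23.7 m.u.

23.7 m.u.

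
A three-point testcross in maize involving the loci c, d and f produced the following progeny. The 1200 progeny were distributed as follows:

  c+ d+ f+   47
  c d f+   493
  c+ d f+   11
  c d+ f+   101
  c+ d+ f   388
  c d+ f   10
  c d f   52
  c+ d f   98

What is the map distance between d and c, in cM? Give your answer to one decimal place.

The two most frequent reciprocal classes, c d f+ and c+ d+ f, are the parental types, so the F1 was c d f+ / c+ d+ f.
The two rarest classes, c+ d f+ and c d+ f, are the double crossovers. Comparing them with the parentals, only the c allele has switched, so c is the middle locus and the order is f – c – d.
Crossovers in the c–d interval produce the single-crossover classes c d+ f+ and c+ d f (101 + 98 = 199) plus the double crossovers (21).
RF(c–d) = (199 + 21) / 1200 = 220/1200 = 0.1833 → 18.3 cM.

18.3 cM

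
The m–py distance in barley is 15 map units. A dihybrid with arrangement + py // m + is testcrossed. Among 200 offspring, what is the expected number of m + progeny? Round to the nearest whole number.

A map distance of 15 map units corresponds to a recombination frequency of 0.150.
The F1 is + py / m +, so m + is a parental gamete class with expected frequency (1 − r)/2 = 0.850/2 = 0.4250.
Expected number = 0.4250 × 200 = 85.00 ≈ 85.

85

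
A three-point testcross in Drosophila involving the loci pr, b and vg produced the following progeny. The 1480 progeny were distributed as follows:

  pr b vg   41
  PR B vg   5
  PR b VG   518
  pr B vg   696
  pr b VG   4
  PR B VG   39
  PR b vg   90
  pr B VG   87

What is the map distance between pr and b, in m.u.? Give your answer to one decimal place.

The two most frequent reciprocal classes, pr B vg and PR b VG, are the parental types, so the F1 was pr B vg / PR b VG.
The two rarest classes, PR B vg and pr b VG, are the double crossovers. Comparing them with the parentals, only the pr allele has switched, so pr is the middle locus and the order is vg – pr – b.
Crossovers in the pr–b interval produce the single-crossover classes pr b vg and PR B VG (41 + 39 = 80) plus the double crossovers (9).
RF(pr–b) = (80 + 9) / 1480 = 89/1480 = 0.0601 → 6.0 m.u.

6.0 m.u.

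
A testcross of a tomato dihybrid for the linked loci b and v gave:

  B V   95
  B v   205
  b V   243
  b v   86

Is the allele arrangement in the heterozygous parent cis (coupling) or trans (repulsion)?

The two most frequent classes are B v (205) and b V (243); these are the parental (non-recombinant) types.
So the F1 carried B v on one chromosome and b V on the other — the recessive alleles are on opposite chromosomes (trans / repulsion).

trans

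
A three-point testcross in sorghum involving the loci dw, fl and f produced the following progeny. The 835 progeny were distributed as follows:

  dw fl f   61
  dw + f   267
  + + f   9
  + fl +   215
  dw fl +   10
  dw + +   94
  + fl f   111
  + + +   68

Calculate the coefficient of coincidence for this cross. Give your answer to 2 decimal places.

The two most frequent reciprocal classes, + fl + and dw + f, are the parental types, so the F1 was + fl + / dw + f.
The two rarest classes, dw fl + and + + f, are the double crossovers. Comparing them with the parentals, only the dw allele has switched, so dw is the middle locus and the order is fl – dw – f.
fl–dw: (129 + 19)/835 = 0.1772; dw–f: (205 + 19)/835 = 0.2683.
Expected DCO frequency = 0.1772 × 0.2683 ≈ 0.04754; observed = 19/835 ≈ 0.02275.
Coefficient of coincidence = 0.02275/0.04754 ≈ 0.48.

0.48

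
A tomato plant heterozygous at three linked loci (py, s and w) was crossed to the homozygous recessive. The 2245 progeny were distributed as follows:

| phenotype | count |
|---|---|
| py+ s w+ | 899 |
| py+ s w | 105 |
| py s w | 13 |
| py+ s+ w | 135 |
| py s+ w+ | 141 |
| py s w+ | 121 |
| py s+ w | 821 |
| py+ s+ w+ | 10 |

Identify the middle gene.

The two most frequent reciprocal classes, py s+ w and py+ s w+, are the parental types, so the F1 was py s+ w / py+ s w+.
The two rarest classes, py s w and py+ s+ w+, are the double crossovers. Comparing them with the parentals, only the s allele has switched, so s is the middle locus and the order is py – s – w.

s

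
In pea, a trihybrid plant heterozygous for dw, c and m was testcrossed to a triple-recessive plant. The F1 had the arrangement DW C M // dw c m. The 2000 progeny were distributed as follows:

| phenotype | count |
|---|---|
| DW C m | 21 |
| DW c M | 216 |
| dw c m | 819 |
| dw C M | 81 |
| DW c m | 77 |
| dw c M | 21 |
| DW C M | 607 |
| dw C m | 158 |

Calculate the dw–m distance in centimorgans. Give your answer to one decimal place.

The two rarest classes, DW C m and dw c M, are the double crossovers. Comparing them with the parentals, only the m allele has switched, so m is the middle locus and the order is c – m – dw.
Crossovers in the m–dw interval produce the single-crossover classes dw C M and DW c m (81 + 77 = 158) plus the double crossovers (42).
RF(m–dw) = (158 + 42) / 2000 = 200/2000 = 0.1000 → 10.0 centimorgans.

10.0 centimorgans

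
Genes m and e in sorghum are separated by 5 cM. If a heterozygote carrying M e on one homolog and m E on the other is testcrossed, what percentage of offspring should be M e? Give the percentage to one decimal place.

47.5%

A map distance of 5 cM corresponds to a recombination frequency of 0.050.
The F1 is M e / m E, so M e is a parental gamete class with expected frequency (1 − r)/2 = 0.950/2 = 0.4750.
That is 0.4750 = 47.5% of the progeny.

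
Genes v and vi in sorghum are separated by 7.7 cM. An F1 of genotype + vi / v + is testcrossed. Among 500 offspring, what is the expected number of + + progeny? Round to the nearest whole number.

19

A map distance of 7.7 cM corresponds to a recombination frequency of 0.077.
The F1 is + vi / v +, so + + is a recombinant gamete class with expected frequency r/2 = 0.077/2 = 0.0385.
Expected number = 0.0385 × 500 = 19.25 ≈ 19.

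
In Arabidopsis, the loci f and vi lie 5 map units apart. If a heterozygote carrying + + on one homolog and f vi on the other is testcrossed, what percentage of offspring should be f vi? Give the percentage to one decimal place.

A map distance of 5 map units corresponds to a recombination frequency of 0.050.
The F1 is + + / f vi, so f vi is a parental gamete class with expected frequency (1 − r)/2 = 0.950/2 = 0.4750.
That is 0.4750 = 47.5% of the progeny.

47.5%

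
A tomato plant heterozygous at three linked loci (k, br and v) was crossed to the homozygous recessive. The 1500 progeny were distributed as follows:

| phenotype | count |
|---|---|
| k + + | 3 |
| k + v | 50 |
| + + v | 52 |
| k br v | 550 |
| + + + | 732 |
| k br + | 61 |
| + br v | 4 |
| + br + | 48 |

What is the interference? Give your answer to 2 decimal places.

0.17

The two most frequent reciprocal classes, k br v and + + +, are the parental types, so the F1 was k br v / + + +.
The two rarest classes, + br v and k + +, are the double crossovers. Comparing them with the parentals, only the k allele has switched, so k is the middle locus and the order is v – k – br.
v–k: (113 + 7)/1500 = 0.0800; k–br: (98 + 7)/1500 = 0.0700.
Expected DCO frequency = 0.0800 × 0.0700 ≈ 0.00560; observed = 7/1500 ≈ 0.00467.
Coefficient of coincidence = 0.00467/0.00560 ≈ 0.83; interference = 1 − 0.83 = 0.17.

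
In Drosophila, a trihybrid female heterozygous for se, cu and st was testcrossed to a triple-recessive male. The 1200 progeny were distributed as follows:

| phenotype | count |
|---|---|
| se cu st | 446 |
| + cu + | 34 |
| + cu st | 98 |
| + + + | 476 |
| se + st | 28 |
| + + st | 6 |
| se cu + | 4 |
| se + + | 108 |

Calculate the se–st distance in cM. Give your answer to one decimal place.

The two most frequent reciprocal classes, se cu st and + + +, are the parental types, so the F1 was se cu st / + + +.
The two rarest classes, se cu + and + + st, are the double crossovers. Comparing them with the parentals, only the st allele has switched, so st is the middle locus and the order is se – st – cu.
Crossovers in the se–st interval produce the single-crossover classes + cu st and se + + (98 + 108 = 206) plus the double crossovers (10).
RF(se–st) = (206 + 10) / 1200 = 216/1200 = 0.1800 → 18.0 cM.

18.0 cM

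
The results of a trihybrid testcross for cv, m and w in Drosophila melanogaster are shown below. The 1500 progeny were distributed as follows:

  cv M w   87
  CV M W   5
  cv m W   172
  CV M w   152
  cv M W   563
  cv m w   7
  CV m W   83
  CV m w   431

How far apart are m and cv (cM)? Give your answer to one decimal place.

22.4 cM

The two most frequent reciprocal classes, CV m w and cv M W, are the parental types, so the F1 was CV m w / cv M W.
The two rarest classes, cv m w and CV M W, are the double crossovers. Comparing them with the parentals, only the cv allele has switched, so cv is the middle locus and the order is m – cv – w.
Crossovers in the m–cv interval produce the single-crossover classes CV M w and cv m W (152 + 172 = 324) plus the double crossovers (12).
RF(m–cv) = (324 + 12) / 1500 = 336/1500 = 0.2240 → 22.4 cM.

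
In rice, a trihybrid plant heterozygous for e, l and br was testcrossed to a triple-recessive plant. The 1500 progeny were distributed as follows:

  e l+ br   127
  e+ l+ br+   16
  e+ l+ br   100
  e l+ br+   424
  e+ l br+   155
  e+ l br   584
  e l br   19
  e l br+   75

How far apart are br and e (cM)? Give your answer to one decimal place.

21.1 cM

The two most frequent reciprocal classes, e+ l br and e l+ br+, are the parental types, so the F1 was e+ l br / e l+ br+.
The two rarest classes, e l br and e+ l+ br+, are the double crossovers. Comparing them with the parentals, only the e allele has switched, so e is the middle locus and the order is l – e – br.
Crossovers in the e–br interval produce the single-crossover classes e+ l br+ and e l+ br (155 + 127 = 282) plus the double crossovers (35).
RF(e–br) = (282 + 35) / 1500 = 317/1500 = 0.2113 → 21.1 cM.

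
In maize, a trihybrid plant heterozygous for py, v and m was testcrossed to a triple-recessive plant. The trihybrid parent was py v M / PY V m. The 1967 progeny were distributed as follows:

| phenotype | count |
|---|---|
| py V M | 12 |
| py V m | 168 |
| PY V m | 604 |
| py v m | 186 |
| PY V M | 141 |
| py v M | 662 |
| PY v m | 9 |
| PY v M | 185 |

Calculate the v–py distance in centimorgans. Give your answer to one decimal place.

The two rarest classes, py V M and PY v m, are the double crossovers. Comparing them with the parentals, only the v allele has switched, so v is the middle locus and the order is m – v – py.
Crossovers in the v–py interval produce the single-crossover classes PY v M and py V m (185 + 168 = 353) plus the double crossovers (21).
RF(v–py) = (353 + 21) / 1967 = 374/1967 = 0.1901 → 19.0 centimorgans.

19.0 centimorgans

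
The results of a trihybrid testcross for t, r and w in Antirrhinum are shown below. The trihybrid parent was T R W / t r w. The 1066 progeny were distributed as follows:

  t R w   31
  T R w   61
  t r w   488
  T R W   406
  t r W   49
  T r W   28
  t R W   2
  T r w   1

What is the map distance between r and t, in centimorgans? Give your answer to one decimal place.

5.8 centimorgans

The two rarest classes, t R W and T r w, are the double crossovers. Comparing them with the parentals, only the t allele has switched, so t is the middle locus and the order is r – t – w.
Crossovers in the r–t interval produce the single-crossover classes T r W and t R w (28 + 31 = 59) plus the double crossovers (3).
RF(r–t) = (59 + 3) / 1066 = 62/1066 = 0.0582 → 5.8 centimorgans.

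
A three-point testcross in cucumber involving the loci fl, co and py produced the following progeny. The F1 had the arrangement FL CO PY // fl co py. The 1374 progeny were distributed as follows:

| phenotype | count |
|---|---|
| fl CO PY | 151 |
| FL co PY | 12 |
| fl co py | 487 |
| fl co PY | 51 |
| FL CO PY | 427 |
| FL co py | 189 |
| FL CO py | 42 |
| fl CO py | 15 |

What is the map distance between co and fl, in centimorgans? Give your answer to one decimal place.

26.7 centimorgans

The two rarest classes, FL co PY and fl CO py, are the double crossovers. Comparing them with the parentals, only the co allele has switched, so co is the middle locus and the order is py – co – fl.
Crossovers in the co–fl interval produce the single-crossover classes fl CO PY and FL co py (151 + 189 = 340) plus the double crossovers (27).
RF(co–fl) = (340 + 27) / 1374 = 367/1374 = 0.2671 → 26.7 centimorgans.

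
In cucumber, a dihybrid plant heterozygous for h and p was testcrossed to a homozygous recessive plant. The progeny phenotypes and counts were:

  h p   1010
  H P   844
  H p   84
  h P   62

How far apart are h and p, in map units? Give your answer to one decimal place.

The two most frequent classes, H P (844) and h p (1010), are the parental types, so the F1 was H P / h p.
The recombinant classes are H p and h P: 84 + 62 = 146.
Recombination frequency = 146/2000 = 0.0730 ≈ 7.3%, i.e. 7.3 map units.

7.3 map units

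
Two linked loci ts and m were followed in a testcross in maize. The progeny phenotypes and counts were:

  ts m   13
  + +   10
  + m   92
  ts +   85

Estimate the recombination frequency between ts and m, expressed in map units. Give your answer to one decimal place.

11.5 map units

The two most frequent classes, + m (92) and ts + (85), are the parental types, so the F1 was + m / ts +.
The recombinant classes are + + and ts m: 10 + 13 = 23.
Recombination frequency = 23/200 = 0.1150 ≈ 11.5%, i.e. 11.5 map units.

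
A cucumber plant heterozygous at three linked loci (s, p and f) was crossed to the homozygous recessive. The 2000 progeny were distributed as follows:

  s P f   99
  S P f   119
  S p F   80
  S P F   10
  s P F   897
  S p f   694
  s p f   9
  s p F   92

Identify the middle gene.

s

The two most frequent reciprocal classes, S p f and s P F, are the parental types, so the F1 was S p f / s P F.
The two rarest classes, s p f and S P F, are the double crossovers. Comparing them with the parentals, only the s allele has switched, so s is the middle locus and the order is f – s – p.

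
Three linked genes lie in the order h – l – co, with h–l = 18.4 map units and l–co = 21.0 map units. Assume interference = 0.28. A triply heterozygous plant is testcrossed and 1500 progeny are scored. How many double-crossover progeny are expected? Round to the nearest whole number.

Map distances give recombination frequencies of 0.184 and 0.210 for the two intervals.
With interference 0.28 (so coincidence = 0.72), expected double-crossover frequency = 0.184 × 0.210 × 0.72 = 0.02782.
Expected number = 0.02782 × 1500 = 41.73 ≈ 42.

42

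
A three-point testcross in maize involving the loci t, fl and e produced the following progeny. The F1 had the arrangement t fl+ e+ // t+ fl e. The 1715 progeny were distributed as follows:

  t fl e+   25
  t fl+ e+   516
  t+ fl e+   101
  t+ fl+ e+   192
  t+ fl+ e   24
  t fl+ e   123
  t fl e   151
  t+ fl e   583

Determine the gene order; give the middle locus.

The two rarest classes, t fl e+ and t+ fl+ e, are the double crossovers. Comparing them with the parentals, only the fl allele has switched, so fl is the middle locus and the order is e – fl – t.

fl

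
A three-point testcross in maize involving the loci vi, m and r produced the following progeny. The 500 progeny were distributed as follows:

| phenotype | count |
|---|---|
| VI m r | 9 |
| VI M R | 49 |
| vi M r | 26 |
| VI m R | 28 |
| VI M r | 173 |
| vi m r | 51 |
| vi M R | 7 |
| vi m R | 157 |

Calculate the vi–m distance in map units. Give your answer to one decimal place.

The two most frequent reciprocal classes, vi m R and VI M r, are the parental types, so the F1 was vi m R / VI M r.
The two rarest classes, vi M R and VI m r, are the double crossovers. Comparing them with the parentals, only the m allele has switched, so m is the middle locus and the order is r – m – vi.
Crossovers in the m–vi interval produce the single-crossover classes VI m R and vi M r (28 + 26 = 54) plus the double crossovers (16).
RF(m–vi) = (54 + 16) / 500 = 70/500 = 0.1400 → 14.0 map units.

14.0 map units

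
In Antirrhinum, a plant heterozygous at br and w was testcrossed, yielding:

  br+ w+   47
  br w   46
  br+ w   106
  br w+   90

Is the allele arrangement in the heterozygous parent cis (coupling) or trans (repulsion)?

trans

The two most frequent classes are br+ w (106) and br w+ (90); these are the parental (non-recombinant) types.
So the F1 carried br+ w on one chromosome and br w+ on the other — the recessive alleles are on opposite chromosomes (trans / repulsion).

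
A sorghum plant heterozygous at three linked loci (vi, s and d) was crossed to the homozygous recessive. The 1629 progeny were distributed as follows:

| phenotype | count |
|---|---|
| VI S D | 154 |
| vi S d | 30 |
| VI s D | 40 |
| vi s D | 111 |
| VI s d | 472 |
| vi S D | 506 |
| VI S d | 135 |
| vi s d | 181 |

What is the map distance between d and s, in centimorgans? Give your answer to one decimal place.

The two most frequent reciprocal classes, vi S D and VI s d, are the parental types, so the F1 was vi S D / VI s d.
The two rarest classes, vi S d and VI s D, are the double crossovers. Comparing them with the parentals, only the d allele has switched, so d is the middle locus and the order is vi – d – s.
Crossovers in the d–s interval produce the single-crossover classes vi s D and VI S d (111 + 135 = 246) plus the double crossovers (70).
RF(d–s) = (246 + 70) / 1629 = 316/1629 = 0.1940 → 19.4 centimorgans.

19.4 centimorgans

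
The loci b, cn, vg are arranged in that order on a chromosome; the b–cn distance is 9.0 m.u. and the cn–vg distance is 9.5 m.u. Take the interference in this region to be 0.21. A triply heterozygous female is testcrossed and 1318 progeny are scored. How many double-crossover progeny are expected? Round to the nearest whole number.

Map distances give recombination frequencies of 0.090 and 0.095 for the two intervals.
With interference 0.21 (so coincidence = 0.79), expected double-crossover frequency = 0.090 × 0.095 × 0.79 = 0.00675.
Expected number = 0.00675 × 1318 = 8.90 ≈ 9.

9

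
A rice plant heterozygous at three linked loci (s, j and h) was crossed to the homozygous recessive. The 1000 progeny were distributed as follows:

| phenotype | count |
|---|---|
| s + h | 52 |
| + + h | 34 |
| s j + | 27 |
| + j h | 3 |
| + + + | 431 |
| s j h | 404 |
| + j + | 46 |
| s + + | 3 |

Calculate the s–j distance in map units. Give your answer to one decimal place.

The two most frequent reciprocal classes, + + + and s j h, are the parental types, so the F1 was + + + / s j h.
The two rarest classes, s + + and + j h, are the double crossovers. Comparing them with the parentals, only the s allele has switched, so s is the middle locus and the order is h – s – j.
Crossovers in the s–j interval produce the single-crossover classes + j + and s + h (46 + 52 = 98) plus the double crossovers (6).
RF(s–j) = (98 + 6) / 1000 = 104/1000 = 0.1040 → 10.4 map units.

10.4 map units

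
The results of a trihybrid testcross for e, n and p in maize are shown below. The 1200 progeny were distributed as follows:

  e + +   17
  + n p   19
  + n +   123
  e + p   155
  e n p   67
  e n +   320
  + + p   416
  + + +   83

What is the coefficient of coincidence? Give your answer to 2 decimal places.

0.74

The two most frequent reciprocal classes, + + p and e n +, are the parental types, so the F1 was + + p / e n +.
The two rarest classes, + n p and e + +, are the double crossovers. Comparing them with the parentals, only the n allele has switched, so n is the middle locus and the order is e – n – p.
e–n: (278 + 36)/1200 = 0.2617; n–p: (150 + 36)/1200 = 0.1550.
Expected DCO frequency = 0.2617 × 0.1550 ≈ 0.04056; observed = 36/1200 ≈ 0.03000.
Coefficient of coincidence = 0.03000/0.04056 ≈ 0.74.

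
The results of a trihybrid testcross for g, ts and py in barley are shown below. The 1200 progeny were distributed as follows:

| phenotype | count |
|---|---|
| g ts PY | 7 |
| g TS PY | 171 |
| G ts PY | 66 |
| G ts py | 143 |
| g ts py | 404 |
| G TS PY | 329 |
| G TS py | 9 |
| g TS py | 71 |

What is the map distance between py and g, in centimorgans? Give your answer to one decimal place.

27.5 centimorgans

The two most frequent reciprocal classes, G TS PY and g ts py, are the parental types, so the F1 was G TS PY / g ts py.
The two rarest classes, G TS py and g ts PY, are the double crossovers. Comparing them with the parentals, only the py allele has switched, so py is the middle locus and the order is ts – py – g.
Crossovers in the py–g interval produce the single-crossover classes g TS PY and G ts py (171 + 143 = 314) plus the double crossovers (16).
RF(py–g) = (314 + 16) / 1200 = 330/1200 = 0.2750 → 27.5 centimorgans.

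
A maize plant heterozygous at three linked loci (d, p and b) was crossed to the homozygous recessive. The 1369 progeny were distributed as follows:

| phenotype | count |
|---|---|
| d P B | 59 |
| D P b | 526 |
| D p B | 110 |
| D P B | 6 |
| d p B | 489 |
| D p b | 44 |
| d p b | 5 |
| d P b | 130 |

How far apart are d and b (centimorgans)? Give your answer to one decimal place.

18.3 centimorgans

The two most frequent reciprocal classes, D P b and d p B, are the parental types, so the F1 was D P b / d p B.
The two rarest classes, D P B and d p b, are the double crossovers. Comparing them with the parentals, only the b allele has switched, so b is the middle locus and the order is p – b – d.
Crossovers in the b–d interval produce the single-crossover classes d P b and D p B (130 + 110 = 240) plus the double crossovers (11).
RF(b–d) = (240 + 11) / 1369 = 251/1369 = 0.1833 → 18.3 centimorgans.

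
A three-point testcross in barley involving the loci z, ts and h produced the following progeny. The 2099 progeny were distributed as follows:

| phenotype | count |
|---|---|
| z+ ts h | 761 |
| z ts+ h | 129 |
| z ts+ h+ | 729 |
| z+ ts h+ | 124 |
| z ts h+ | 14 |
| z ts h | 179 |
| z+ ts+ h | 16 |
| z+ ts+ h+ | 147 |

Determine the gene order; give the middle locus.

ts

The two most frequent reciprocal classes, z+ ts h and z ts+ h+, are the parental types, so the F1 was z+ ts h / z ts+ h+.
The two rarest classes, z+ ts+ h and z ts h+, are the double crossovers. Comparing them with the parentals, only the ts allele has switched, so ts is the middle locus and the order is z – ts – h.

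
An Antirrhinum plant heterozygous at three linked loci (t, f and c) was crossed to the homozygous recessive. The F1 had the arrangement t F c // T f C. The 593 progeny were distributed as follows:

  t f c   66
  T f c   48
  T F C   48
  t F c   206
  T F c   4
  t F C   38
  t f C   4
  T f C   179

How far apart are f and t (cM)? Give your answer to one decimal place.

20.6 cM

The two rarest classes, T F c and t f C, are the double crossovers. Comparing them with the parentals, only the t allele has switched, so t is the middle locus and the order is f – t – c.
Crossovers in the f–t interval produce the single-crossover classes t f c and T F C (66 + 48 = 114) plus the double crossovers (8).
RF(f–t) = (114 + 8) / 593 = 122/593 = 0.2057 → 20.6 cM.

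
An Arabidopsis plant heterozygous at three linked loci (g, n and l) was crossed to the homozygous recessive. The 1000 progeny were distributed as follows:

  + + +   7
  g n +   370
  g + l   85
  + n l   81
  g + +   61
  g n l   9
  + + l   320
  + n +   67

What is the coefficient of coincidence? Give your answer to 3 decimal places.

0.603

The two most frequent reciprocal classes, g n + and + + l, are the parental types, so the F1 was g n + / + + l.
The two rarest classes, g n l and + + +, are the double crossovers. Comparing them with the parentals, only the l allele has switched, so l is the middle locus and the order is n – l – g.
n–l: (142 + 16)/1000 = 0.1580; l–g: (152 + 16)/1000 = 0.1680.
Expected DCO frequency = 0.1580 × 0.1680 ≈ 0.02654; observed = 16/1000 ≈ 0.01600.
Coefficient of coincidence = 0.01600/0.02654 ≈ 0.603.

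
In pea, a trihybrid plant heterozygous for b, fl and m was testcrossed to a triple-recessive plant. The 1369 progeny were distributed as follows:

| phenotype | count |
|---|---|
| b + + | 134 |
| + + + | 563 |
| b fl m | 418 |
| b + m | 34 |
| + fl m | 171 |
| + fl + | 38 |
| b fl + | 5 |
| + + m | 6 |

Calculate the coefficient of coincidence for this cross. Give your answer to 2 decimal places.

0.57

The two most frequent reciprocal classes, + + + and b fl m, are the parental types, so the F1 was + + + / b fl m.
The two rarest classes, + + m and b fl +, are the double crossovers. Comparing them with the parentals, only the m allele has switched, so m is the middle locus and the order is fl – m – b.
fl–m: (72 + 11)/1369 = 0.0606; m–b: (305 + 11)/1369 = 0.2308.
Expected DCO frequency = 0.0606 × 0.2308 ≈ 0.01399; observed = 11/1369 ≈ 0.00804.
Coefficient of coincidence = 0.00804/0.01399 ≈ 0.57.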